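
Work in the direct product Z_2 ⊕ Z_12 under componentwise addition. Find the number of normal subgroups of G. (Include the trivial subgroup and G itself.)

G is abelian, so every subgroup is normal.
G has 16 subgroups in total, hence 16 normal subgroups.

16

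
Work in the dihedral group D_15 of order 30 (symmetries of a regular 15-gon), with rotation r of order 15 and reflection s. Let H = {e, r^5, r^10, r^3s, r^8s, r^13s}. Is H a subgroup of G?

Yes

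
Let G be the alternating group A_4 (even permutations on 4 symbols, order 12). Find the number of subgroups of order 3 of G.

|G| = 12 and 3 | 12, so subgroups of order 3 are possible by Lagrange.
The subgroups of order 3 are: {e, (1 2 3), (1 3 2)}; {e, (1 2 4), (1 4 2)}; {e, (1 3 4), (1 4 3)}; {e, (2 3 4), (2 4 3)}.
So G has 4 subgroups of order 3.

4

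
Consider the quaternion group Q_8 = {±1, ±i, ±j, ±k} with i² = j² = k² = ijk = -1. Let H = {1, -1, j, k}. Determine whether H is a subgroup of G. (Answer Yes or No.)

No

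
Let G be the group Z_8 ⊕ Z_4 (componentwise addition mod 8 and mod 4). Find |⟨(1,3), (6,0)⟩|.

16

|⟨(1,3)⟩| = 8 and |⟨(6,0)⟩| = 4, so |H| is a multiple of lcm(8, 4) = 8 and divides |G| = 32.
Closing under the operation: H = {(0,0), (0,2), (1,1), (1,3), (2,0), (2,2), (3,1), (3,3), (4,0), (4,2), (5,1), (5,3), (6,0), (6,2), (7,1), (7,3)}, so |H| = 16.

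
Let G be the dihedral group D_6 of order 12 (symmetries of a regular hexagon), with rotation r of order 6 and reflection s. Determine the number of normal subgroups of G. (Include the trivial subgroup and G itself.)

G has 16 subgroups. Checking conjugation-invariance by order — order 1: 1/1 normal; order 2: 1/7 normal; order 3: 1/1 normal; order 4: 0/3 normal; order 6: 3/3 normal; order 12: 1/1 normal.
Total normal subgroups: 7.

7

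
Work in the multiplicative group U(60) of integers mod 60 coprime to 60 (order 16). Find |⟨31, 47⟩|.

8

|⟨31⟩| = 2 and |⟨47⟩| = 4, so |H| is a multiple of lcm(2, 4) = 4 and divides |G| = 16.
Closing under the operation: H = {1, 17, 19, 23, 31, 47, 49, 53}, so |H| = 8.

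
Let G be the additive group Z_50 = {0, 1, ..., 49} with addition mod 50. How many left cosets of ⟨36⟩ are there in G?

|⟨36⟩| = 25 and |G| = 50.
By Lagrange, [G : H] = |G|/|H| = 50/25 = 2.

2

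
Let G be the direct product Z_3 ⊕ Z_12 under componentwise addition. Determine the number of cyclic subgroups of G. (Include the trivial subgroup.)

15

Each element a generates a cyclic subgroup ⟨a⟩; distinct elements may generate the same one (a cyclic group of order d has φ(d) generators).
Cyclic subgroups by order — order 1: 1; order 2: 1; order 3: 4; order 4: 1; order 6: 4; order 12: 4.
Total: 15.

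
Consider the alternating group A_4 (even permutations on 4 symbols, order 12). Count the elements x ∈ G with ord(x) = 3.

The elements of order 3 are: (2 3 4), (2 4 3), (1 2 3), (1 2 4), (1 3 2), (1 3 4), (1 4 2), (1 4 3).
That's 8.

8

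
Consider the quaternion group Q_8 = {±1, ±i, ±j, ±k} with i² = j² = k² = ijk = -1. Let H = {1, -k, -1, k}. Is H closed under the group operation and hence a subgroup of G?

Yes

|H| = 4 divides |G| = 8, consistent with Lagrange.
H contains the identity, every element's inverse is in H, and H is closed under ·: it is a subgroup.
In fact H = ⟨-k⟩.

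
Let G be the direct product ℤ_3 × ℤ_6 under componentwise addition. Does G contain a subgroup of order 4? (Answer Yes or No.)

No

4 does not divide |G| = 18, so by Lagrange no subgroup of order 4 exists.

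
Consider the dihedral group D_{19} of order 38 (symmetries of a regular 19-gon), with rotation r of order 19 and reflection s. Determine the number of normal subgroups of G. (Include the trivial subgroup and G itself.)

3

G has 22 subgroups. Checking conjugation-invariance by order — order 1: 1/1 normal; order 2: 0/19 normal; order 19: 1/1 normal; order 38: 1/1 normal.
Total normal subgroups: 3.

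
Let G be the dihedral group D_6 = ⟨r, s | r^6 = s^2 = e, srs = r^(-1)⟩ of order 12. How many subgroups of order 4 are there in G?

3

|G| = 12 and 4 | 12, so subgroups of order 4 are possible by Lagrange.
The subgroups of order 4 are: {e, r^3, r^2s, r^5s}; {e, r^3, s, r^3s}; {e, r^3, rs, r^4s}.
So G has 3 subgroups of order 4.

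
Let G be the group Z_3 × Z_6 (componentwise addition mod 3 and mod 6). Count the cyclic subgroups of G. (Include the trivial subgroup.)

10

Each element a generates a cyclic subgroup ⟨a⟩; distinct elements may generate the same one (a cyclic group of order d has φ(d) generators).
Cyclic subgroups by order — order 1: 1; order 2: 1; order 3: 4; order 6: 4.
Total: 10.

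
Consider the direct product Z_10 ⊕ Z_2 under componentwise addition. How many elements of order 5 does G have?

4

An element (a,b) has order lcm(ord(a), ord(b)); count pairs with lcm equal to 5.
Enumerating gives 4 such elements.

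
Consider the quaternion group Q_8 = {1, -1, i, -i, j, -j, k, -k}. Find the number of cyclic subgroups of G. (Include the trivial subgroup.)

5

A cyclic subgroup of order d is generated by each of its φ(d) elements of order d, so the cyclic subgroups of order d number (#elements of order d)/φ(d).
Cyclic subgroups by order — order 1: 1; order 2: 1; order 4: 3.
Total: 5.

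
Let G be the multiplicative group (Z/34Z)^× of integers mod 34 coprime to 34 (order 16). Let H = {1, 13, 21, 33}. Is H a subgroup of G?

Yes

|H| = 4 divides |G| = 16, consistent with Lagrange.
H contains the identity, every element's inverse is in H, and H is closed under ·: it is a subgroup.
In fact H = ⟨21⟩.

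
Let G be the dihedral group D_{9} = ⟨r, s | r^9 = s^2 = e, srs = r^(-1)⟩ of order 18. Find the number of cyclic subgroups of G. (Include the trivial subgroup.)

12

Group the elements of G by the cyclic subgroup they generate; each cyclic subgroup of order d accounts for φ(d) elements.
Cyclic subgroups by order — order 1: 1; order 2: 9; order 3: 1; order 9: 1.
Total: 12.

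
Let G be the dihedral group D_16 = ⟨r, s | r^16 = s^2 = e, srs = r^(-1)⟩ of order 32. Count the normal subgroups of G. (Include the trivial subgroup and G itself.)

G has 36 subgroups. Checking conjugation-invariance by order — order 1: 1/1 normal; order 2: 1/17 normal; order 4: 1/9 normal; order 8: 1/5 normal; order 16: 3/3 normal; order 32: 1/1 normal.
Total normal subgroups: 8.

8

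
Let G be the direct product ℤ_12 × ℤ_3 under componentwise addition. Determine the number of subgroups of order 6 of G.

|G| = 36 and 6 | 36, so subgroups of order 6 are possible by Lagrange.
The subgroups of order 6 are: {(0,0), (0,1), (0,2), (6,0), (6,1), (6,2)}; {(0,0), (2,0), (4,0), (6,0), (8,0), (10,0)}; {(0,0), (2,2), (4,1), (6,0), (8,2), (10,1)}; {(0,0), (2,1), (4,2), (6,0), (8,1), (10,2)}.
So G has 4 subgroups of order 6.

4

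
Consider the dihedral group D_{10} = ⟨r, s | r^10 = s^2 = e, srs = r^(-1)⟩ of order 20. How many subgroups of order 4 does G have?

5

|G| = 20 and 4 | 20, so subgroups of order 4 are possible by Lagrange.
The subgroups of order 4 are: {e, r^5, r^2s, r^7s}; {e, r^5, r^3s, r^8s}; {e, r^5, r^4s, r^9s}; {e, r^5, s, r^5s}; … (5 in all).
So G has 5 subgroups of order 4.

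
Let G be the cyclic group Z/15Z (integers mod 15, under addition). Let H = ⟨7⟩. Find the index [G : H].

1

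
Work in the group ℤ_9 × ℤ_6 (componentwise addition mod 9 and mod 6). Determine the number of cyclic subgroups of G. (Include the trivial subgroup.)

16

Each element a generates a cyclic subgroup ⟨a⟩; distinct elements may generate the same one (a cyclic group of order d has φ(d) generators).
Cyclic subgroups by order — order 1: 1; order 2: 1; order 3: 4; order 6: 4; order 9: 3; order 18: 3.
Total: 16.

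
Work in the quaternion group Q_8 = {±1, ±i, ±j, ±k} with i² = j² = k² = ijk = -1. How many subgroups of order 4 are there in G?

|G| = 8 and 4 | 8, so subgroups of order 4 are possible by Lagrange.
The subgroups of order 4 are: {1, -1, i, -i}; {1, -1, j, -j}; {1, -1, k, -k}.
So G has 3 subgroups of order 4.

3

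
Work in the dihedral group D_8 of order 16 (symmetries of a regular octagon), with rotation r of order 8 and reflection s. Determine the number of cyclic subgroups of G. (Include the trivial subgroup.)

12

A cyclic subgroup of order d is generated by each of its φ(d) elements of order d, so the cyclic subgroups of order d number (#elements of order d)/φ(d).
Cyclic subgroups by order — order 1: 1; order 2: 9; order 4: 1; order 8: 1.
Total: 12.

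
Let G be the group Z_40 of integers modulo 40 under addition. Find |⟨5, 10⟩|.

8

|⟨5⟩| = 8 and |⟨10⟩| = 4, so |H| is a multiple of lcm(8, 4) = 8 and divides |G| = 40.
Closing under the operation: H = {0, 5, 10, 15, 20, 25, 30, 35}, so |H| = 8.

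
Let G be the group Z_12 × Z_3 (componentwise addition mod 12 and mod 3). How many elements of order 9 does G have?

An element (a,b) has order lcm(ord(a), ord(b)); count pairs with lcm equal to 9.
Enumerating gives 0 such elements.

0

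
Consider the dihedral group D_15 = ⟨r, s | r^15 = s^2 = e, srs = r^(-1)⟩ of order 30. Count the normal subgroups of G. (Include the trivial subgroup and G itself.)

G has 28 subgroups. Checking conjugation-invariance by order — order 1: 1/1 normal; order 2: 0/15 normal; order 3: 1/1 normal; order 5: 1/1 normal; order 6: 0/5 normal; order 10: 0/3 normal; order 15: 1/1 normal; order 30: 1/1 normal.
Total normal subgroups: 5.

5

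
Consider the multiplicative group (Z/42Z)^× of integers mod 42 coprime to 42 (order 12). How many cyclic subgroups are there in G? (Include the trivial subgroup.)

8

Each element a generates a cyclic subgroup ⟨a⟩; distinct elements may generate the same one (a cyclic group of order d has φ(d) generators).
Cyclic subgroups by order — order 1: 1; order 2: 3; order 3: 1; order 6: 3.
Total: 8.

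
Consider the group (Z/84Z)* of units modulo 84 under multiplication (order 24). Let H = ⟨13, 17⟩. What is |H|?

12

|⟨13⟩| = 2 and |⟨17⟩| = 6, so |H| is a multiple of lcm(2, 6) = 6 and divides |G| = 24.
Closing under the operation: H = {1, 5, 13, 17, 25, 29, 37, 41, 53, 61, 65, 73}, so |H| = 12.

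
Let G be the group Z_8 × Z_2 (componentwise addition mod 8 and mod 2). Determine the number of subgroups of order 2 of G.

3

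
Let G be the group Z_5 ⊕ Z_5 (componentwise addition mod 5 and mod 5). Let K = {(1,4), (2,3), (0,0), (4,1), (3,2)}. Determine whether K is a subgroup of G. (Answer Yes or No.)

|K| = 5 divides |G| = 25, consistent with Lagrange.
K contains the identity, every element's inverse is in K, and K is closed under +: it is a subgroup.
In fact K = ⟨(2,3)⟩.

Yes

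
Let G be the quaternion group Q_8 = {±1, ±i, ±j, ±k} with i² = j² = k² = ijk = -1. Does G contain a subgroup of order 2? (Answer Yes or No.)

Yes

2 | 8. A subgroup of order 2 is {1, -1}.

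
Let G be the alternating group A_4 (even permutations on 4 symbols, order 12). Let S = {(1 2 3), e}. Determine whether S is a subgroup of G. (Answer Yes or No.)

(1 2 3) ∈ S but its inverse (1 3 2) ∉ S, so S is not a subgroup.

No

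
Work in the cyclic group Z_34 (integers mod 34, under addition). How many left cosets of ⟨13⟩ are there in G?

1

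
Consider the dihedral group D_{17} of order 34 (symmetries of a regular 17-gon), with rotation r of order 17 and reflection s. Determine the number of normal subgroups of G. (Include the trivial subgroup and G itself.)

3

G has 20 subgroups. Checking conjugation-invariance by order — order 1: 1/1 normal; order 2: 0/17 normal; order 17: 1/1 normal; order 34: 1/1 normal.
Total normal subgroups: 3.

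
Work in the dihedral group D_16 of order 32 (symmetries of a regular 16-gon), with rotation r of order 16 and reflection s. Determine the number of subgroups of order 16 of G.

|G| = 32 and 16 | 32, so subgroups of order 16 are possible by Lagrange.
The subgroups of order 16 are: {e, r, r^2, r^3, r^4, r^5, r^6, r^7, r^8, r^9, r^10, r^11, r^12, r^13, r^14, r^15}; {e, r^2, r^4, r^6, r^8, r^10, r^12, r^14, s, r^2s, r^4s, r^6s, r^8s, r^10s, r^12s, r^14s}; {e, r^2, r^4, r^6, r^8, r^10, r^12, r^14, rs, r^3s, r^5s, r^7s, r^9s, r^11s, r^13s, r^15s}.
So G has 3 subgroups of order 16.

3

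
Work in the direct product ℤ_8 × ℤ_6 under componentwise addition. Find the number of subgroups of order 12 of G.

3

|G| = 48 and 12 | 48, so subgroups of order 12 are possible by Lagrange.
The subgroups of order 12 are: {(0,0), (0,1), (0,2), (0,3), (0,4), (0,5), (4,0), (4,1), (4,2), (4,3), (4,4), (4,5)}; {(0,0), (0,2), (0,4), (2,0), (2,2), (2,4), (4,0), (4,2), (4,4), (6,0), (6,2), (6,4)}; {(0,0), (0,2), (0,4), (2,1), (2,3), (2,5), (4,0), (4,2), (4,4), (6,1), (6,3), (6,5)}.
So G has 3 subgroups of order 12.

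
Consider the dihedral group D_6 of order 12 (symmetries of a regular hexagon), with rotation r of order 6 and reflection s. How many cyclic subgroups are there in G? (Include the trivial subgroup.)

10

A cyclic subgroup of order d is generated by each of its φ(d) elements of order d, so the cyclic subgroups of order d number (#elements of order d)/φ(d).
Cyclic subgroups by order — order 1: 1; order 2: 7; order 3: 1; order 6: 1.
Total: 10.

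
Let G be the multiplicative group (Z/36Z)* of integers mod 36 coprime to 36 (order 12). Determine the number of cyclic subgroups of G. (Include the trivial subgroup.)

A cyclic subgroup of order d is generated by each of its φ(d) elements of order d, so the cyclic subgroups of order d number (#elements of order d)/φ(d).
Cyclic subgroups by order — order 1: 1; order 2: 3; order 3: 1; order 6: 3.
Total: 8.

8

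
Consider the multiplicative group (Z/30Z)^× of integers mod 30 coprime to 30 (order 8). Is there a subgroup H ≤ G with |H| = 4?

4 | 8. A subgroup of order 4 is {1, 11, 19, 29}.

Yes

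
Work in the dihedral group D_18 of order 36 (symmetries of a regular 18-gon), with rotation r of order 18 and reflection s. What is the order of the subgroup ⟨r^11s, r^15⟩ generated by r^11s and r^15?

|⟨r^11s⟩| = 2 and |⟨r^15⟩| = 6, so |H| is a multiple of lcm(2, 6) = 6 and divides |G| = 36.
Closing under the operation: H = {e, r^3, r^6, r^9, r^12, r^15, r^2s, r^5s, r^8s, r^11s, r^14s, r^17s}, so |H| = 12.

12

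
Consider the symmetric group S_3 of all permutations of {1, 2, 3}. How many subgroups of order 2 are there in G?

3

|G| = 6 and 2 | 6, so subgroups of order 2 are possible by Lagrange.
The subgroups of order 2 are: {e, (1 2)}; {e, (1 3)}; {e, (2 3)}.
So G has 3 subgroups of order 2.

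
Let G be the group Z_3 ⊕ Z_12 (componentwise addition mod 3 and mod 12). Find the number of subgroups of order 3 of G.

4

|G| = 36 and 3 | 36, so subgroups of order 3 are possible by Lagrange.
The subgroups of order 3 are: {(0,0), (0,4), (0,8)}; {(0,0), (1,0), (2,0)}; {(0,0), (1,4), (2,8)}; {(0,0), (1,8), (2,4)}.
So G has 4 subgroups of order 3.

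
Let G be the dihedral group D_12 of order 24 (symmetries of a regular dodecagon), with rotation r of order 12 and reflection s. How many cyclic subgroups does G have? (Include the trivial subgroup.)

18

Group the elements of G by the cyclic subgroup they generate; each cyclic subgroup of order d accounts for φ(d) elements.
Cyclic subgroups by order — order 1: 1; order 2: 13; order 3: 1; order 4: 1; order 6: 1; order 12: 1.
Total: 18.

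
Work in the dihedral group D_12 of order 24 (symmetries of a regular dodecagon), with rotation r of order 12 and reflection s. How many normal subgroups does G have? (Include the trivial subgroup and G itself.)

G has 34 subgroups. Checking conjugation-invariance by order — order 1: 1/1 normal; order 2: 1/13 normal; order 3: 1/1 normal; order 4: 1/7 normal; order 6: 1/5 normal; order 8: 0/3 normal; order 12: 3/3 normal; order 24: 1/1 normal.
Total normal subgroups: 9.

9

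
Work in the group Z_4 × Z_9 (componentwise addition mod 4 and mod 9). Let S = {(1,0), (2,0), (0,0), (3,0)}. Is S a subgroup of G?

Yes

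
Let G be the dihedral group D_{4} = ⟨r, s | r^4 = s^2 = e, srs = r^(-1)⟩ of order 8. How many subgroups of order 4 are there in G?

3

|G| = 8 and 4 | 8, so subgroups of order 4 are possible by Lagrange.
The subgroups of order 4 are: {e, r, r^2, r^3}; {e, r^2, s, r^2s}; {e, r^2, rs, r^3s}.
So G has 3 subgroups of order 4.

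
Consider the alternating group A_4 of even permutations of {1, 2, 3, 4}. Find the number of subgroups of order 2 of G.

|G| = 12 and 2 | 12, so subgroups of order 2 are possible by Lagrange.
The subgroups of order 2 are: {e, (1 2)(3 4)}; {e, (1 3)(2 4)}; {e, (1 4)(2 3)}.
So G has 3 subgroups of order 2.

3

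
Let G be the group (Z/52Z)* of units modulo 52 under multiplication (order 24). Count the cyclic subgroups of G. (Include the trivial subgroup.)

12

Each element a generates a cyclic subgroup ⟨a⟩; distinct elements may generate the same one (a cyclic group of order d has φ(d) generators).
Cyclic subgroups by order — order 1: 1; order 2: 3; order 3: 1; order 4: 2; order 6: 3; order 12: 2.
Total: 12.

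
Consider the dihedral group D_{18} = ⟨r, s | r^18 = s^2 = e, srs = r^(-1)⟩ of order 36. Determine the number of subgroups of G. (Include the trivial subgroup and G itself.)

45

|G| = 36, so by Lagrange every subgroup order divides 36. Divisors: 1, 2, 3, 4, 6, 9, 12, 18, 36.
Subgroups by order — order 1: 1; order 2: 19; order 3: 1; order 4: 9; order 6: 7; order 9: 1; order 12: 3; order 18: 3; order 36: 1.
Total: 1 + 19 + 1 + 9 + 7 + 1 + 3 + 3 + 1 = 45.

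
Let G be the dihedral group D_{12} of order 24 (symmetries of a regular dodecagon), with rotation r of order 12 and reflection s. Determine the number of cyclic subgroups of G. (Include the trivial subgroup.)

A cyclic subgroup of order d is generated by each of its φ(d) elements of order d, so the cyclic subgroups of order d number (#elements of order d)/φ(d).
Cyclic subgroups by order — order 1: 1; order 2: 13; order 3: 1; order 4: 1; order 6: 1; order 12: 1.
Total: 18.

18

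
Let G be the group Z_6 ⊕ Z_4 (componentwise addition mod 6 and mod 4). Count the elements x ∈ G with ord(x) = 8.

0

An element (a,b) has order lcm(ord(a), ord(b)); count pairs with lcm equal to 8.
Enumerating gives 0 such elements.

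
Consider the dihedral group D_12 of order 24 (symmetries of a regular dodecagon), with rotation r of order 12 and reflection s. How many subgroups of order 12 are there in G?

|G| = 24 and 12 | 24, so subgroups of order 12 are possible by Lagrange.
The subgroups of order 12 are: {e, r, r^2, r^3, r^4, r^5, r^6, r^7, r^8, r^9, r^10, r^11}; {e, r^2, r^4, r^6, r^8, r^10, s, r^2s, r^4s, r^6s, r^8s, r^10s}; {e, r^2, r^4, r^6, r^8, r^10, rs, r^3s, r^5s, r^7s, r^9s, r^11s}.
So G has 3 subgroups of order 12.

3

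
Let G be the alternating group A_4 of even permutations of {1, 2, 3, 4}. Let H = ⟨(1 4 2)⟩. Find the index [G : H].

4

|⟨(1 4 2)⟩| = 3 and |G| = 12.
By Lagrange, [G : H] = |G|/|H| = 12/3 = 4.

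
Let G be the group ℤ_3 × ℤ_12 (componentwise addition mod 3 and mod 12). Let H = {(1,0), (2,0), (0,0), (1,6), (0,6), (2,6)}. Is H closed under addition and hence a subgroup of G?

Yes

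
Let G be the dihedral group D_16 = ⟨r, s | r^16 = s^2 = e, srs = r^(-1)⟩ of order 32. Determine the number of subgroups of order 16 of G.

|G| = 32 and 16 | 32, so subgroups of order 16 are possible by Lagrange.
The subgroups of order 16 are: {e, r, r^2, r^3, r^4, r^5, r^6, r^7, r^8, r^9, r^10, r^11, r^12, r^13, r^14, r^15}; {e, r^2, r^4, r^6, r^8, r^10, r^12, r^14, s, r^2s, r^4s, r^6s, r^8s, r^10s, r^12s, r^14s}; {e, r^2, r^4, r^6, r^8, r^10, r^12, r^14, rs, r^3s, r^5s, r^7s, r^9s, r^11s, r^13s, r^15s}.
So G has 3 subgroups of order 16.

3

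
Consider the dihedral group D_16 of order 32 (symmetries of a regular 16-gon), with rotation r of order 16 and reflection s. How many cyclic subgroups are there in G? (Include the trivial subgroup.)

21

A cyclic subgroup of order d is generated by each of its φ(d) elements of order d, so the cyclic subgroups of order d number (#elements of order d)/φ(d).
Cyclic subgroups by order — order 1: 1; order 2: 17; order 4: 1; order 8: 1; order 16: 1.
Total: 21.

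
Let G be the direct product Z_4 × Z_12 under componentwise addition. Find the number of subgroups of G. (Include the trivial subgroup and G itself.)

30

|G| = 48, so by Lagrange every subgroup order divides 48. Divisors: 1, 2, 3, 4, 6, 8, 12, 16, 24, 48.
Subgroups by order — order 1: 1; order 2: 3; order 3: 1; order 4: 7; order 6: 3; order 8: 3; order 12: 7; order 16: 1; order 24: 3; order 48: 1.
Total: 1 + 3 + 1 + 7 + 3 + 3 + 7 + 1 + 3 + 1 = 30.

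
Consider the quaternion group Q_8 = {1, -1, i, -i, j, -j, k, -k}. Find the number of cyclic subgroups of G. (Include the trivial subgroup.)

5

Each element a generates a cyclic subgroup ⟨a⟩; distinct elements may generate the same one (a cyclic group of order d has φ(d) generators).
Cyclic subgroups by order — order 1: 1; order 2: 1; order 4: 3.
Total: 5.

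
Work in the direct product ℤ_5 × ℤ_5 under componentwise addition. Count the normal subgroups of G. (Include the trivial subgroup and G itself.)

G is abelian, so every subgroup is normal.
G has 8 subgroups in total, hence 8 normal subgroups.

8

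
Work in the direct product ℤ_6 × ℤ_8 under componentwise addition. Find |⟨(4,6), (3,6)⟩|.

|⟨(4,6)⟩| = 12 and |⟨(3,6)⟩| = 4, so |H| is a multiple of lcm(12, 4) = 12 and divides |G| = 48.
Closing under the operation: H = {(0,0), (0,2), (0,4), (0,6), (1,0), (1,2), (1,4), (1,6), (2,0), (2,2), (2,4), (2,6), (3,0), (3,2), (3,4), (3,6), (4,0), (4,2), (4,4), (4,6), (5,0), (5,2), (5,4), (5,6)}, so |H| = 24.

24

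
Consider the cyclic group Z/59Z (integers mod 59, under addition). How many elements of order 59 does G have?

In a cyclic group of order 59, the number of elements of order d (for d | 59) is φ(d).
φ(59) = 58.

58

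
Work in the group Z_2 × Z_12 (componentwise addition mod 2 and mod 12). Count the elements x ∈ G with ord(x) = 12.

8

An element (a,b) has order lcm(ord(a), ord(b)); count pairs with lcm equal to 12.
Enumerating gives 8 such elements.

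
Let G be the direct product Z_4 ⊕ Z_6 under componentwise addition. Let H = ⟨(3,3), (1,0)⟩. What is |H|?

8

|⟨(3,3)⟩| = 4 and |⟨(1,0)⟩| = 4, so |H| is a multiple of lcm(4, 4) = 4 and divides |G| = 24.
Closing under the operation: H = {(0,0), (0,3), (1,0), (1,3), (2,0), (2,3), (3,0), (3,3)}, so |H| = 8.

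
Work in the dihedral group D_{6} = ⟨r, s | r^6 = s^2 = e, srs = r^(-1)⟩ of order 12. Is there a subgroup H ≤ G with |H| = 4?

Yes

4 | 12. A subgroup of order 4 is {e, r^3, r^2s, r^5s}.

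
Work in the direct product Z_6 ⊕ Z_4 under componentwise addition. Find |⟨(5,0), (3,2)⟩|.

|⟨(5,0)⟩| = 6 and |⟨(3,2)⟩| = 2, so |H| is a multiple of lcm(6, 2) = 6 and divides |G| = 24.
Closing under the operation: H = {(0,0), (0,2), (1,0), (1,2), (2,0), (2,2), (3,0), (3,2), (4,0), (4,2), (5,0), (5,2)}, so |H| = 12.

12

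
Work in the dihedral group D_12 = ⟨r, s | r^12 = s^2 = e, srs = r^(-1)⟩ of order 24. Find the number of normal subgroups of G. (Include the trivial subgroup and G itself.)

G has 34 subgroups. Checking conjugation-invariance by order — order 1: 1/1 normal; order 2: 1/13 normal; order 3: 1/1 normal; order 4: 1/7 normal; order 6: 1/5 normal; order 8: 0/3 normal; order 12: 3/3 normal; order 24: 1/1 normal.
Total normal subgroups: 9.

9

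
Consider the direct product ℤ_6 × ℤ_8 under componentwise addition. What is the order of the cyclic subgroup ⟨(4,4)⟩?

6

The order of (4,4) in Z_6 × Z_8 is lcm(ord(4) in Z_6, ord(4) in Z_8).
ord(4) = 3 and ord(4) = 2, so |⟨(4,4)⟩| = lcm(3, 2) = 6.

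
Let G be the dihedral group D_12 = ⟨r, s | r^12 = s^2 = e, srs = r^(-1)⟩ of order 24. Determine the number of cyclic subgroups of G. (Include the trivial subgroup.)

18

Group the elements of G by the cyclic subgroup they generate; each cyclic subgroup of order d accounts for φ(d) elements.
Cyclic subgroups by order — order 1: 1; order 2: 13; order 3: 1; order 4: 1; order 6: 1; order 12: 1.
Total: 18.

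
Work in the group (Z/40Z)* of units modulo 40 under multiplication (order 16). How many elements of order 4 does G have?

The elements of order 4 are: 3, 7, 13, 17, 23, 27, 33, 37.
That's 8.

8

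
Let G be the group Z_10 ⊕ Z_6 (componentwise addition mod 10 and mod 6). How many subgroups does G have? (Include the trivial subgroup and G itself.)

|G| = 60, so by Lagrange every subgroup order divides 60. Divisors: 1, 2, 3, 4, 5, 6, 10, 12, 15, 20, 30, 60.
Subgroups by order — order 1: 1; order 2: 3; order 3: 1; order 4: 1; order 5: 1; order 6: 3; order 10: 3; order 12: 1; order 15: 1; order 20: 1; order 30: 3; order 60: 1.
Total: 1 + 3 + 1 + 1 + 1 + 3 + 3 + 1 + 1 + 1 + 3 + 1 = 20.

20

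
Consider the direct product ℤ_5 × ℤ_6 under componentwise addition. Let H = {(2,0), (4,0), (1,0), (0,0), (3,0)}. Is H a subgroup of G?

Yes

|H| = 5 divides |G| = 30, consistent with Lagrange.
H contains the identity, every element's inverse is in H, and H is closed under +: it is a subgroup.
In fact H = ⟨(4,0)⟩.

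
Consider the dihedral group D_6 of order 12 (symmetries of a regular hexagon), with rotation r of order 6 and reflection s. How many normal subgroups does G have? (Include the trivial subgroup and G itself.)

7

G has 16 subgroups. Checking conjugation-invariance by order — order 1: 1/1 normal; order 2: 1/7 normal; order 3: 1/1 normal; order 4: 0/3 normal; order 6: 3/3 normal; order 12: 1/1 normal.
Total normal subgroups: 7.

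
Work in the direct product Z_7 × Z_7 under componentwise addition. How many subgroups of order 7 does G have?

8

|G| = 49 and 7 | 49, so subgroups of order 7 are possible by Lagrange.
The subgroups of order 7 are: {(0,0), (0,1), (0,2), (0,3), (0,4), (0,5), (0,6)}; {(0,0), (1,0), (2,0), (3,0), (4,0), (5,0), (6,0)}; {(0,0), (1,1), (2,2), (3,3), (4,4), (5,5), (6,6)}; {(0,0), (1,2), (2,4), (3,6), (4,1), (5,3), (6,5)}; … (8 in all).
So G has 8 subgroups of order 7.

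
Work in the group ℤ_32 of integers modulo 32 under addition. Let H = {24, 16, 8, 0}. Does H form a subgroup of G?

Yes

|H| = 4 divides |G| = 32, consistent with Lagrange.
H contains the identity, every element's inverse is in H, and H is closed under +: it is a subgroup.
In fact H = ⟨8⟩.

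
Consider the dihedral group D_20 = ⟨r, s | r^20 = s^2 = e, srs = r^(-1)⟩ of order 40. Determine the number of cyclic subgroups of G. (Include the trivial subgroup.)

Each element a generates a cyclic subgroup ⟨a⟩; distinct elements may generate the same one (a cyclic group of order d has φ(d) generators).
Cyclic subgroups by order — order 1: 1; order 2: 21; order 4: 1; order 5: 1; order 10: 1; order 20: 1.
Total: 26.

26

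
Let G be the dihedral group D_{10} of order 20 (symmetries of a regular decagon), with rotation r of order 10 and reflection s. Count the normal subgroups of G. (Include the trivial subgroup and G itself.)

G has 22 subgroups. Checking conjugation-invariance by order — order 1: 1/1 normal; order 2: 1/11 normal; order 4: 0/5 normal; order 5: 1/1 normal; order 10: 3/3 normal; order 20: 1/1 normal.
Total normal subgroups: 7.

7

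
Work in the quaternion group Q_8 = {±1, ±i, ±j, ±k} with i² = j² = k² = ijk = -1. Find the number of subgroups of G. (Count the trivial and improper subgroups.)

|G| = 8, so by Lagrange every subgroup order divides 8. Divisors: 1, 2, 4, 8.
Subgroups by order — order 1: 1; order 2: 1; order 4: 3; order 8: 1.
Total: 1 + 1 + 3 + 1 = 6.

6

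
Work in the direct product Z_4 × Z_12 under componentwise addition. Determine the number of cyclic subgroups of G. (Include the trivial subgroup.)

20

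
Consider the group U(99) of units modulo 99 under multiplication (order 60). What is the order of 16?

15

Compute successive powers of 16 mod 99: 16, 58, 37, 97, 67, 82, 25, 4, …; 16^15 ≡ 1 (mod 99).
So |⟨16⟩| = 15.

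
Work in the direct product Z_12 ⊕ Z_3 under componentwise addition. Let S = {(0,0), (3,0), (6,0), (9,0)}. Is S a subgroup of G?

|S| = 4 divides |G| = 36, consistent with Lagrange.
S contains the identity, every element's inverse is in S, and S is closed under +: it is a subgroup.
In fact S = ⟨(9,0)⟩.

Yes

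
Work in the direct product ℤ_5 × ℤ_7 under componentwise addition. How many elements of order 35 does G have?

24

An element (a,b) has order lcm(ord(a), ord(b)); count pairs with lcm equal to 35.
Enumerating gives 24 such elements.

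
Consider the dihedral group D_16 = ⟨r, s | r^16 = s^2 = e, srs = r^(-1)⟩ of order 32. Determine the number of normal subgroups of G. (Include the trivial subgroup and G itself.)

G has 36 subgroups. Checking conjugation-invariance by order — order 1: 1/1 normal; order 2: 1/17 normal; order 4: 1/9 normal; order 8: 1/5 normal; order 16: 3/3 normal; order 32: 1/1 normal.
Total normal subgroups: 8.

8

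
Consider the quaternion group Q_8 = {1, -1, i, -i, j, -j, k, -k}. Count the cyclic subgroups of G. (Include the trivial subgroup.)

5

Each element a generates a cyclic subgroup ⟨a⟩; distinct elements may generate the same one (a cyclic group of order d has φ(d) generators).
Cyclic subgroups by order — order 1: 1; order 2: 1; order 4: 3.
Total: 5.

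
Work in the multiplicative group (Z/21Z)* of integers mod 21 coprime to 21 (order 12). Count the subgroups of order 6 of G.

3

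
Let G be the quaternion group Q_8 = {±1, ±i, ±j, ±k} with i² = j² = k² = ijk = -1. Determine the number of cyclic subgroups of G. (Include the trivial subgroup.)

5

Each element a generates a cyclic subgroup ⟨a⟩; distinct elements may generate the same one (a cyclic group of order d has φ(d) generators).
Cyclic subgroups by order — order 1: 1; order 2: 1; order 4: 3.
Total: 5.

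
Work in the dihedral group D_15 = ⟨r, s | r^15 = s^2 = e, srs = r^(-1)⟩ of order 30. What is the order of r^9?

5

Computing powers of r^9: the smallest k with (r^9)^k = e is k = 5.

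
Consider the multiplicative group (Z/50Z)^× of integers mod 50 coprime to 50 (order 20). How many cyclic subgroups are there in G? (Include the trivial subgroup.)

A cyclic subgroup of order d is generated by each of its φ(d) elements of order d, so the cyclic subgroups of order d number (#elements of order d)/φ(d).
Cyclic subgroups by order — order 1: 1; order 2: 1; order 4: 1; order 5: 1; order 10: 1; order 20: 1.
Total: 6.

6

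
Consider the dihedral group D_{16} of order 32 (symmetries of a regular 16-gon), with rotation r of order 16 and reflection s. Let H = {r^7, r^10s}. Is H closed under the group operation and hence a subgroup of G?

No

The identity e ∉ H, so H is not a subgroup.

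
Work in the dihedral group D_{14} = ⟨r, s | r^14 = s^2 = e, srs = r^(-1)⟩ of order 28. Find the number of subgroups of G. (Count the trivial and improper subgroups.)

28

|G| = 28, so by Lagrange every subgroup order divides 28. Divisors: 1, 2, 4, 7, 14, 28.
Subgroups by order — order 1: 1; order 2: 15; order 4: 7; order 7: 1; order 14: 3; order 28: 1.
Total: 1 + 15 + 7 + 1 + 3 + 1 = 28.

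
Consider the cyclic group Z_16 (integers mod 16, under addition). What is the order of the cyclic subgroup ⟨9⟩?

In Z_16, the order of an element a is n/gcd(a, n).
gcd(9, 16) = 1, so |⟨9⟩| = 16/1 = 16.

16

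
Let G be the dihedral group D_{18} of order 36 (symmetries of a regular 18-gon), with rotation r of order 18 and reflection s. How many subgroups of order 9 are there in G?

1

|G| = 36 and 9 | 36, so subgroups of order 9 are possible by Lagrange.
The subgroups of order 9 are: {e, r^2, r^4, r^6, r^8, r^10, r^12, r^14, r^16}.
So G has 1 subgroup of order 9.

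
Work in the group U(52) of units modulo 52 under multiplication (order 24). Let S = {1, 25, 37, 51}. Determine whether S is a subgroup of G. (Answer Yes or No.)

No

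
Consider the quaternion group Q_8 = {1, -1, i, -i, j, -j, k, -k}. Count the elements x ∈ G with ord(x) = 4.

The elements of order 4 are: i, -i, j, -j, k, -k.
That's 6.

6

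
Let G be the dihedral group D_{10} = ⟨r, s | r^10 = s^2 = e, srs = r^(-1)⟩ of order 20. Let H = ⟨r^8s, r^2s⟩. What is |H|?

|⟨r^8s⟩| = 2 and |⟨r^2s⟩| = 2, so |H| is a multiple of lcm(2, 2) = 2 and divides |G| = 20.
Closing under the operation: H = {e, r^2, r^4, r^6, r^8, s, r^2s, r^4s, r^6s, r^8s}, so |H| = 10.

10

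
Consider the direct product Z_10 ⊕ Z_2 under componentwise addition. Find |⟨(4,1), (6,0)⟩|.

|⟨(4,1)⟩| = 10 and |⟨(6,0)⟩| = 5, so |H| is a multiple of lcm(10, 5) = 10 and divides |G| = 20.
Closing under the operation: H = {(0,0), (0,1), (2,0), (2,1), (4,0), (4,1), (6,0), (6,1), (8,0), (8,1)}, so |H| = 10.

10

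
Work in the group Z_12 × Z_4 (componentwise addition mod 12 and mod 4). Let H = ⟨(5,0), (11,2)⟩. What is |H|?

|⟨(5,0)⟩| = 12 and |⟨(11,2)⟩| = 12, so |H| is a multiple of lcm(12, 12) = 12 and divides |G| = 48.
Closing under the operation: H = {(0,0), (0,2), (1,0), (1,2), (2,0), (2,2), (3,0), (3,2), (4,0), (4,2), (5,0), (5,2), (6,0), (6,2), (7,0), (7,2), (8,0), (8,2), (9,0), (9,2), (10,0), (10,2), (11,0), (11,2)}, so |H| = 24.

24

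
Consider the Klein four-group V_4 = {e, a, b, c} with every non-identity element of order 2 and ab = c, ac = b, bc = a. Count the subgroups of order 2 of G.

|G| = 4 and 2 | 4, so subgroups of order 2 are possible by Lagrange.
The subgroups of order 2 are: {e, a}; {e, b}; {e, c}.
So G has 3 subgroups of order 2.

3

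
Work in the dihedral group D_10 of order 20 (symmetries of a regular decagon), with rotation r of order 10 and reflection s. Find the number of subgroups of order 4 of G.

5

|G| = 20 and 4 | 20, so subgroups of order 4 are possible by Lagrange.
The subgroups of order 4 are: {e, r^5, r^2s, r^7s}; {e, r^5, r^3s, r^8s}; {e, r^5, r^4s, r^9s}; {e, r^5, s, r^5s}; … (5 in all).
So G has 5 subgroups of order 4.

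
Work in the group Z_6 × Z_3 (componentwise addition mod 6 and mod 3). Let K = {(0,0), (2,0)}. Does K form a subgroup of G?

No

(2,0) ∈ K but its inverse (4,0) ∉ K, so K is not a subgroup.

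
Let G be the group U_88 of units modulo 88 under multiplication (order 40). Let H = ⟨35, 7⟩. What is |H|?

20

|⟨35⟩| = 10 and |⟨7⟩| = 10, so |H| is a multiple of lcm(10, 10) = 10 and divides |G| = 40.
Closing under the operation: H = {1, 5, 7, 9, 19, 25, 35, 37, 39, 43, 45, 49, 51, 53, 63, 69, 79, 81, 83, 87}, so |H| = 20.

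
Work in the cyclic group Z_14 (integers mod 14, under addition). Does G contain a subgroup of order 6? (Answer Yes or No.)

6 does not divide |G| = 14, so by Lagrange no subgroup of order 6 exists.

No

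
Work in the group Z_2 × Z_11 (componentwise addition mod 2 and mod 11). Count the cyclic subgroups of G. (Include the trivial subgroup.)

4

Group the elements of G by the cyclic subgroup they generate; each cyclic subgroup of order d accounts for φ(d) elements.
Cyclic subgroups by order — order 1: 1; order 2: 1; order 11: 1; order 22: 1.
Total: 4.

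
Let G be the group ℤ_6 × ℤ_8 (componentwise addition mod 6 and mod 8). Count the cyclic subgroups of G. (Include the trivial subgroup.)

16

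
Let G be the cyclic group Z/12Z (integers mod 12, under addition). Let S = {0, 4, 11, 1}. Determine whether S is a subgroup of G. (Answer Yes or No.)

4 ∈ S but its inverse 8 ∉ S, so S is not a subgroup.

No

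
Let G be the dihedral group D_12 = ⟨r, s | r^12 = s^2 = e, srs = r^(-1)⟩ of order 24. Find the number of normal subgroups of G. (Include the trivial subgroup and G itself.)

G has 34 subgroups. Checking conjugation-invariance by order — order 1: 1/1 normal; order 2: 1/13 normal; order 3: 1/1 normal; order 4: 1/7 normal; order 6: 1/5 normal; order 8: 0/3 normal; order 12: 3/3 normal; order 24: 1/1 normal.
Total normal subgroups: 9.

9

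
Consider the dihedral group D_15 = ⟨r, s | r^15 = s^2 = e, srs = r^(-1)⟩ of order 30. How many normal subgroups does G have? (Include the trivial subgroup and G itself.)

5

G has 28 subgroups. Checking conjugation-invariance by order — order 1: 1/1 normal; order 2: 0/15 normal; order 3: 1/1 normal; order 5: 1/1 normal; order 6: 0/5 normal; order 10: 0/3 normal; order 15: 1/1 normal; order 30: 1/1 normal.
Total normal subgroups: 5.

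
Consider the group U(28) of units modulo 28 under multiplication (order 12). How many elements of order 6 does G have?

The elements of order 6 are: 3, 5, 11, 17, 19, 23.
That's 6.

6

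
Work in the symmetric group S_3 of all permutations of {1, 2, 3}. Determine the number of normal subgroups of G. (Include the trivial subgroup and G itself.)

G has 6 subgroups. Checking conjugation-invariance by order — order 1: 1/1 normal; order 2: 0/3 normal; order 3: 1/1 normal; order 6: 1/1 normal.
Total normal subgroups: 3.

3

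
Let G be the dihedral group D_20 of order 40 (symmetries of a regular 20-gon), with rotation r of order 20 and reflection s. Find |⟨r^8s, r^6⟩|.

20

|⟨r^8s⟩| = 2 and |⟨r^6⟩| = 10, so |H| is a multiple of lcm(2, 10) = 10 and divides |G| = 40.
Closing under the operation: H = {e, r^2, r^4, r^6, r^8, r^10, r^12, r^14, r^16, r^18, s, r^2s, r^4s, r^6s, r^8s, r^10s, r^12s, r^14s, r^16s, r^18s}, so |H| = 20.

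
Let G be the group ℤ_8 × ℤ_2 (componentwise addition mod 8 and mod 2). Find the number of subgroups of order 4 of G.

3

|G| = 16 and 4 | 16, so subgroups of order 4 are possible by Lagrange.
The subgroups of order 4 are: {(0,0), (0,1), (4,0), (4,1)}; {(0,0), (2,0), (4,0), (6,0)}; {(0,0), (2,1), (4,0), (6,1)}.
So G has 3 subgroups of order 4.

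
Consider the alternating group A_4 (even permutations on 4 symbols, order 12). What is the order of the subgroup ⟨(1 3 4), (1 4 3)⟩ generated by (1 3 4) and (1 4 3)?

|⟨(1 3 4)⟩| = 3 and |⟨(1 4 3)⟩| = 3, so |H| is a multiple of lcm(3, 3) = 3 and divides |G| = 12.
Closing under the operation: H = {e, (1 3 4), (1 4 3)}, so |H| = 3.

3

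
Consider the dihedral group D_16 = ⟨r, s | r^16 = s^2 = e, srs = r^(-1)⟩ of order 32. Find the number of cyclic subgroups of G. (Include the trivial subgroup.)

21

Each element a generates a cyclic subgroup ⟨a⟩; distinct elements may generate the same one (a cyclic group of order d has φ(d) generators).
Cyclic subgroups by order — order 1: 1; order 2: 17; order 4: 1; order 8: 1; order 16: 1.
Total: 21.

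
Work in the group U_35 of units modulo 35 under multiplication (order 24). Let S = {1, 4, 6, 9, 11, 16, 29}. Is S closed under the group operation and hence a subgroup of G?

|S| = 7 does not divide |G| = 24, so by Lagrange S is not a subgroup.

No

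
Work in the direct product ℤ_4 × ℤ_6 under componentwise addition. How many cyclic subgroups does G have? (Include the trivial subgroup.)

Each element a generates a cyclic subgroup ⟨a⟩; distinct elements may generate the same one (a cyclic group of order d has φ(d) generators).
Cyclic subgroups by order — order 1: 1; order 2: 3; order 3: 1; order 4: 2; order 6: 3; order 12: 2.
Total: 12.

12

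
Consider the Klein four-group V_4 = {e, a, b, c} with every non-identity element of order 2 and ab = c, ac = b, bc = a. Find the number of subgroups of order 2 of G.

|G| = 4 and 2 | 4, so subgroups of order 2 are possible by Lagrange.
The subgroups of order 2 are: {e, a}; {e, b}; {e, c}.
So G has 3 subgroups of order 2.

3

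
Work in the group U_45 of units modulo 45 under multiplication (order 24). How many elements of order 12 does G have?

8

The elements of order 12 are: 2, 7, 13, 22, 23, 32, 38, 43.
That's 8.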